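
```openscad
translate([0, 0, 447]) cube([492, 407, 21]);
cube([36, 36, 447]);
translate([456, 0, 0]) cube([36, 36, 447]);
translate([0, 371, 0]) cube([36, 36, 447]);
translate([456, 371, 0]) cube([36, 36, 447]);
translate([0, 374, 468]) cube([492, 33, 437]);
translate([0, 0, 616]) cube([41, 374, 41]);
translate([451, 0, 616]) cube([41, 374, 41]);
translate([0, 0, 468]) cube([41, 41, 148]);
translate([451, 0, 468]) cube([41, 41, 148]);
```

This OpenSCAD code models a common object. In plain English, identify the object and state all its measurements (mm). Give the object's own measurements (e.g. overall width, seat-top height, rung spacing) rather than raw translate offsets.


A chair. The seat is a 492×407×21 mm slab with its top at z = 468 mm, on four 36×36 mm corner legs (flush with the seat edges, standing on z = 0). A flat backrest 33 mm thick, 437 mm tall, spans the full seat width and rises from the seat top along its +y edge, rear face flush with the rear of the seat. Two armrests of 41×41 mm section run along each side from the seat's front edge to the front of the backrest, top faces 189 mm above the seat top and outer faces flush with the seat's x-edges; a 41×41 mm post under the front of each armrest stands on the seat at the front corner.


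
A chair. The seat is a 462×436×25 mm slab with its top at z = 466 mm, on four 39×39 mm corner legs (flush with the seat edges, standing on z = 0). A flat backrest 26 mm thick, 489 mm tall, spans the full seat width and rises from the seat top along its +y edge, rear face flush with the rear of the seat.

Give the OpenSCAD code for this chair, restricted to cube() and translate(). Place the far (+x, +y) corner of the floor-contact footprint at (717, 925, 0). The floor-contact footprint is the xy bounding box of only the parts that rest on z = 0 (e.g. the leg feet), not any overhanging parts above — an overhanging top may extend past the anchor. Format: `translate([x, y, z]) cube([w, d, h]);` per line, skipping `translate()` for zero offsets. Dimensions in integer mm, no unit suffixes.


translate([255, 489, 441]) cube([462, 436, 25]);
translate([255, 489, 0]) cube([39, 39, 441]);
translate([678, 489, 0]) cube([39, 39, 441]);
translate([255, 886, 0]) cube([39, 39, 441]);
translate([678, 886, 0]) cube([39, 39, 441]);
translate([255, 899, 466]) cube([462, 26, 489]);


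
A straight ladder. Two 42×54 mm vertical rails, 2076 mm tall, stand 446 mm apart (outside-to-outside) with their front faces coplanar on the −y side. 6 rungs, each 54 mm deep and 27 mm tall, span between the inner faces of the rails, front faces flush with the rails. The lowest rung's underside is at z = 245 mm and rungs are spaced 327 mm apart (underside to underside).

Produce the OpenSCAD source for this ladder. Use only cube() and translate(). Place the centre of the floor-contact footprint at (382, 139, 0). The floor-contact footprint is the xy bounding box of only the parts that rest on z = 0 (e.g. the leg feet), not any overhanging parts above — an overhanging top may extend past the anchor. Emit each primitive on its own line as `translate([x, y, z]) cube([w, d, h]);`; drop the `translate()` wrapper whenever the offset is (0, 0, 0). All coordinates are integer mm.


translate([159, 112, 0]) cube([42, 54, 2076]);
translate([563, 112, 0]) cube([42, 54, 2076]);
translate([201, 112, 245]) cube([362, 54, 27]);
translate([201, 112, 572]) cube([362, 54, 27]);
translate([201, 112, 899]) cube([362, 54, 27]);
translate([201, 112, 1226]) cube([362, 54, 27]);
translate([201, 112, 1553]) cube([362, 54, 27]);
translate([201, 112, 1880]) cube([362, 54, 27]);


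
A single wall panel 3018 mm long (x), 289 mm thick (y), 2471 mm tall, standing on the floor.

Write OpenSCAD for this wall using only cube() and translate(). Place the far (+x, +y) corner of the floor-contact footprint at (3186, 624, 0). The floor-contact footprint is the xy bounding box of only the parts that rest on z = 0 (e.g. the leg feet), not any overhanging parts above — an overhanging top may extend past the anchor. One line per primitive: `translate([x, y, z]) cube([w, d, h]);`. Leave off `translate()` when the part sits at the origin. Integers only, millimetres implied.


translate([168, 335, 0]) cube([3018, 289, 2471]);


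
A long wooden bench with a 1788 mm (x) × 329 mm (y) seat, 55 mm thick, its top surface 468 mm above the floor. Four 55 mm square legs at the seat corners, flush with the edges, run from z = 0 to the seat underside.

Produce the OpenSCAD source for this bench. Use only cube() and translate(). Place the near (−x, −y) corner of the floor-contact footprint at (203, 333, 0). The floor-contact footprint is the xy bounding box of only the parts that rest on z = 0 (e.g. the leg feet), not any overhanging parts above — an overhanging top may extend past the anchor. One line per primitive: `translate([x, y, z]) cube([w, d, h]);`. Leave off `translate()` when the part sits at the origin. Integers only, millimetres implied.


// leg_h = 468 − 55 = 413
translate([203, 333, 413]) cube([1788, 329, 55]);
translate([203, 333, 0]) cube([55, 55, 413]);
translate([203, 607, 0]) cube([55, 55, 413]);
translate([1936, 333, 0]) cube([55, 55, 413]);
translate([1936, 607, 0]) cube([55, 55, 413]);


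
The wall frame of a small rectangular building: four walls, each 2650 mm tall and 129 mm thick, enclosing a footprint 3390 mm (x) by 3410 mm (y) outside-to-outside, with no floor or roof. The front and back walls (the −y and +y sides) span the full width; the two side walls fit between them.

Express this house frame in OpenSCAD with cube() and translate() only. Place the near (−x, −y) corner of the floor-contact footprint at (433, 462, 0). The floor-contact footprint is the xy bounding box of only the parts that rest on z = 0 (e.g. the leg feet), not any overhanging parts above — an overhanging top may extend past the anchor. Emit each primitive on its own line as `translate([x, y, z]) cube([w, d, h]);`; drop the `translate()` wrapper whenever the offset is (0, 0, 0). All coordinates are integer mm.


translate([433, 462, 0]) cube([3390, 129, 2650]);
translate([433, 3743, 0]) cube([3390, 129, 2650]);
translate([433, 591, 0]) cube([129, 3152, 2650]);
translate([3694, 591, 0]) cube([129, 3152, 2650]);


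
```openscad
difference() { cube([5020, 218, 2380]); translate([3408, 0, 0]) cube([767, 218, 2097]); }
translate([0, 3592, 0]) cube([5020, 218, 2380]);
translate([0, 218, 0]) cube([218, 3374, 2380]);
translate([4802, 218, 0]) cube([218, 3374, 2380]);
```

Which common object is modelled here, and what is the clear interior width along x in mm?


A single room. The interior width is 4584 mm.

Four walls enclosing a rectangle with a door in the front wall — a room. Outside width 5020 minus two 218 mm walls gives 4584 mm.


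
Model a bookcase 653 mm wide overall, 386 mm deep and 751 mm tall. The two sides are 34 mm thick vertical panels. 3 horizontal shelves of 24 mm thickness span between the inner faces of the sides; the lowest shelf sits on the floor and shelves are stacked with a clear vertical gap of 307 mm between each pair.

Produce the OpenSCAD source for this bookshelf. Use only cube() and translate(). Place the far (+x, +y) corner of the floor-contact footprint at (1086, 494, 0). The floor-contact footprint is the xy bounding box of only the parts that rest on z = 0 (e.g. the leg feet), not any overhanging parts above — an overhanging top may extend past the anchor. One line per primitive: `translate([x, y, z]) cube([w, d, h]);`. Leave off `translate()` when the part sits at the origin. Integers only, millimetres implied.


translate([433, 108, 0]) cube([34, 386, 751]);
translate([1052, 108, 0]) cube([34, 386, 751]);
translate([467, 108, 0]) cube([585, 386, 24]);
translate([467, 108, 331]) cube([585, 386, 24]);
translate([467, 108, 662]) cube([585, 386, 24]);


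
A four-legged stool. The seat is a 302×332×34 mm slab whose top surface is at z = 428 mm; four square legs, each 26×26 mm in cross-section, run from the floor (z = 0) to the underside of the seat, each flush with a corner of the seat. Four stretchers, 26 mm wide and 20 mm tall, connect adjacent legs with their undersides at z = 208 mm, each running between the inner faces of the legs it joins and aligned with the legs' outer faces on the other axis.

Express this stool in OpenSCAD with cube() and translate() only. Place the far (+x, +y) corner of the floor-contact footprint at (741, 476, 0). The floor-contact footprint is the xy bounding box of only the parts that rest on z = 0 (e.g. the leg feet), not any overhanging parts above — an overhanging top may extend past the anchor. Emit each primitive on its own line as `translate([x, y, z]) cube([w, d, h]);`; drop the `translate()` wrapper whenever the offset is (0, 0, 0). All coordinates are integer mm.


// leg_h = 428 - 34 = 394
// stretcher span = 302 - 2*26 = 250
translate([439, 144, 394]) cube([302, 332, 34]);
translate([439, 144, 0]) cube([26, 26, 394]);
translate([715, 144, 0]) cube([26, 26, 394]);
translate([439, 450, 0]) cube([26, 26, 394]);
translate([715, 450, 0]) cube([26, 26, 394]);
translate([465, 144, 208]) cube([250, 26, 20]);
translate([465, 450, 208]) cube([250, 26, 20]);
translate([439, 170, 208]) cube([26, 280, 20]);
translate([715, 170, 208]) cube([26, 280, 20]);


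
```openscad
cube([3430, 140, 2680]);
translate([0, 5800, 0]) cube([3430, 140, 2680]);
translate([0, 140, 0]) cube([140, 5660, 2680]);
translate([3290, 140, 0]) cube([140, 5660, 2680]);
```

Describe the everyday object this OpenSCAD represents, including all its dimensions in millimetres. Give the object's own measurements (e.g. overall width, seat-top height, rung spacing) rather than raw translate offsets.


The wall frame of a small rectangular building: four walls, each 2680 mm tall and 140 mm thick, enclosing a footprint 3430 mm (x) by 5940 mm (y) outside-to-outside, with no floor or roof. The front and back walls (the −y and +y sides) span the full width; the two side walls fit between them.


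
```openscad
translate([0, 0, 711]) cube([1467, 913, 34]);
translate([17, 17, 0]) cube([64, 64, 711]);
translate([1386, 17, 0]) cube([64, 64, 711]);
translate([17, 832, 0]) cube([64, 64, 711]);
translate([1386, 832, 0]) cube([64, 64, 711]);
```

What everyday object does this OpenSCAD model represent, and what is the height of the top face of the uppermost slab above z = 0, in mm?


A table. The table height is 745 mm.

A 1467×913×34 slab sits at z = 711 on four 64 mm square posts — a table. The top surface is at 711 + 34 = 745 mm.


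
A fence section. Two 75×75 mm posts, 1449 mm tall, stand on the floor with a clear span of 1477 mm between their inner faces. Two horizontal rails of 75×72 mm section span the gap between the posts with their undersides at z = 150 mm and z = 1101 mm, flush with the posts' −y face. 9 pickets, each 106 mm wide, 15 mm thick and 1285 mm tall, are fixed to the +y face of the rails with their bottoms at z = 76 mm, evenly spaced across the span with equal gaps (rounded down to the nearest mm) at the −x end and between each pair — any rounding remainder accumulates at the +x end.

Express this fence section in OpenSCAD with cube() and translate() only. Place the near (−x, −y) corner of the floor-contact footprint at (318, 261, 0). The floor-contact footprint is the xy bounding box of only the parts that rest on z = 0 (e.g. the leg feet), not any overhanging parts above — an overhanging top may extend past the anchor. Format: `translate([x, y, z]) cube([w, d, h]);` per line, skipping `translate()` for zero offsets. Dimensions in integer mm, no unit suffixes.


translate([318, 261, 0]) cube([75, 75, 1449]);
translate([1870, 261, 0]) cube([75, 75, 1449]);
translate([393, 261, 150]) cube([1477, 75, 72]);
translate([393, 261, 1101]) cube([1477, 75, 72]);
translate([445, 336, 76]) cube([106, 15, 1285]);
translate([603, 336, 76]) cube([106, 15, 1285]);
translate([761, 336, 76]) cube([106, 15, 1285]);
translate([919, 336, 76]) cube([106, 15, 1285]);
translate([1077, 336, 76]) cube([106, 15, 1285]);
translate([1235, 336, 76]) cube([106, 15, 1285]);
translate([1393, 336, 76]) cube([106, 15, 1285]);
translate([1551, 336, 76]) cube([106, 15, 1285]);
translate([1709, 336, 76]) cube([106, 15, 1285]);


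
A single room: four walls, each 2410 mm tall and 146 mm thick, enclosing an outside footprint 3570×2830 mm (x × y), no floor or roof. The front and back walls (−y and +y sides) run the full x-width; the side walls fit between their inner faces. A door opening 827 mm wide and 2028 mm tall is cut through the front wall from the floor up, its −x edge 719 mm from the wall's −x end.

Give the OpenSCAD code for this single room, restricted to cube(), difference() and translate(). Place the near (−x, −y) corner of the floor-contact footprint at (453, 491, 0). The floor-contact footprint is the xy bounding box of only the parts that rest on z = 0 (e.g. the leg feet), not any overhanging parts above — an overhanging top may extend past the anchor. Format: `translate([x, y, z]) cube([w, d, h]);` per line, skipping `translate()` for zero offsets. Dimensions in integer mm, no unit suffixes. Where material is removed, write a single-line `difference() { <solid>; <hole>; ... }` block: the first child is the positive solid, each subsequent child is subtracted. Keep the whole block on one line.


difference() { translate([453, 491, 0]) cube([3570, 146, 2410]); translate([1172, 491, 0]) cube([827, 146, 2028]); }
translate([453, 3175, 0]) cube([3570, 146, 2410]);
translate([453, 637, 0]) cube([146, 2538, 2410]);
translate([3877, 637, 0]) cube([146, 2538, 2410]);


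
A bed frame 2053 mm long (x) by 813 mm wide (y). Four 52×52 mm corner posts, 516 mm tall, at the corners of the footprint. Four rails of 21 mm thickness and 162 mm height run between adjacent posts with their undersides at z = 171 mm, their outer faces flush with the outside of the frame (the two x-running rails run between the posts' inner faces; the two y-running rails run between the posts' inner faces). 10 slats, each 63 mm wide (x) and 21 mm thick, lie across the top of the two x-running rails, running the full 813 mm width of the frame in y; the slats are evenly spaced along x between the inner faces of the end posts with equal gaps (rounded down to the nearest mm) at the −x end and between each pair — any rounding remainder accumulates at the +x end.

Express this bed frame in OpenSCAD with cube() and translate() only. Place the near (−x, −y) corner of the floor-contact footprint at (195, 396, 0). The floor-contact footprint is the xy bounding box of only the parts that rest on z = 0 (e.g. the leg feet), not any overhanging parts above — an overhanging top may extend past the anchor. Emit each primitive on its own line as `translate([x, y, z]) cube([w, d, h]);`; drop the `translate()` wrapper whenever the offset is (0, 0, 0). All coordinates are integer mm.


// slat z = rail_z + rail_h = 171 + 162 = 333
// slat gap = ⌊(1949 − 10·63) / 11⌋ = 119
translate([195, 396, 0]) cube([52, 52, 516]);
translate([195, 1157, 0]) cube([52, 52, 516]);
translate([2196, 396, 0]) cube([52, 52, 516]);
translate([2196, 1157, 0]) cube([52, 52, 516]);
translate([247, 396, 171]) cube([1949, 21, 162]);
translate([247, 1188, 171]) cube([1949, 21, 162]);
translate([195, 448, 171]) cube([21, 709, 162]);
translate([2227, 448, 171]) cube([21, 709, 162]);
translate([366, 396, 333]) cube([63, 813, 21]);
translate([548, 396, 333]) cube([63, 813, 21]);
translate([730, 396, 333]) cube([63, 813, 21]);
translate([912, 396, 333]) cube([63, 813, 21]);
translate([1094, 396, 333]) cube([63, 813, 21]);
translate([1276, 396, 333]) cube([63, 813, 21]);
translate([1458, 396, 333]) cube([63, 813, 21]);
translate([1640, 396, 333]) cube([63, 813, 21]);
translate([1822, 396, 333]) cube([63, 813, 21]);
translate([2004, 396, 333]) cube([63, 813, 21]);


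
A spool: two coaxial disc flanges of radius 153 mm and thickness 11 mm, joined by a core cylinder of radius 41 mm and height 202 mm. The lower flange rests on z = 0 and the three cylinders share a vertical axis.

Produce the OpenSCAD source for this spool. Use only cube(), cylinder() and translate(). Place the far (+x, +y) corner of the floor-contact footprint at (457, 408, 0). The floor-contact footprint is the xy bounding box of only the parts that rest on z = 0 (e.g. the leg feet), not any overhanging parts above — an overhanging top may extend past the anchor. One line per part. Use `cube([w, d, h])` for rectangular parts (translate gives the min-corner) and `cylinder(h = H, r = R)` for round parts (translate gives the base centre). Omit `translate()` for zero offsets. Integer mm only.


translate([304, 255, 0]) cylinder(h = 11, r = 153);
translate([304, 255, 11]) cylinder(h = 202, r = 41);
translate([304, 255, 213]) cylinder(h = 11, r = 153);


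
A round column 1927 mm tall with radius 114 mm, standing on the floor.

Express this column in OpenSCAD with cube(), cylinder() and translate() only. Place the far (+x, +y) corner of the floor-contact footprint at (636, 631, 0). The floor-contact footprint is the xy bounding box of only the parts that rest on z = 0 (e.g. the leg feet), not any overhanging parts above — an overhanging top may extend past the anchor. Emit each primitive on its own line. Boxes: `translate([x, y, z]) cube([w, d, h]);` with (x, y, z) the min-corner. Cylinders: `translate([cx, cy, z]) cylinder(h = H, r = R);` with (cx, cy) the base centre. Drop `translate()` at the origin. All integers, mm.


translate([522, 517, 0]) cylinder(h = 1927, r = 114);


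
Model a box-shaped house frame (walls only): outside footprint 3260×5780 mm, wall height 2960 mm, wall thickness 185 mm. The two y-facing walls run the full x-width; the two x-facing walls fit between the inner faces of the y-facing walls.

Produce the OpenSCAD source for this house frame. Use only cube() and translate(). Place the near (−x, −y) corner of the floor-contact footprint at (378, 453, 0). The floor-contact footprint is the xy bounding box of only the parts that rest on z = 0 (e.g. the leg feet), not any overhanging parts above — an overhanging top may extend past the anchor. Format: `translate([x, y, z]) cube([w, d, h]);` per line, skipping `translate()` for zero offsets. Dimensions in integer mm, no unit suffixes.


translate([378, 453, 0]) cube([3260, 185, 2960]);
translate([378, 6048, 0]) cube([3260, 185, 2960]);
translate([378, 638, 0]) cube([185, 5410, 2960]);
translate([3453, 638, 0]) cube([185, 5410, 2960]);


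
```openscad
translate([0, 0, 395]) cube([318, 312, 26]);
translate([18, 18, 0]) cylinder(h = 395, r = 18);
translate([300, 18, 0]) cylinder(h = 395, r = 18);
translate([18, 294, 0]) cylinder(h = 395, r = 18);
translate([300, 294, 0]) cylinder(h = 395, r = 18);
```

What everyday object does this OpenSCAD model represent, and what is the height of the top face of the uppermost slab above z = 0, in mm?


A stool. The seat height is 421 mm.

A 318×312×26 slab at z = 395 on four corner cylinders — a stool. The seat top is 395 + 26 = 421 mm.


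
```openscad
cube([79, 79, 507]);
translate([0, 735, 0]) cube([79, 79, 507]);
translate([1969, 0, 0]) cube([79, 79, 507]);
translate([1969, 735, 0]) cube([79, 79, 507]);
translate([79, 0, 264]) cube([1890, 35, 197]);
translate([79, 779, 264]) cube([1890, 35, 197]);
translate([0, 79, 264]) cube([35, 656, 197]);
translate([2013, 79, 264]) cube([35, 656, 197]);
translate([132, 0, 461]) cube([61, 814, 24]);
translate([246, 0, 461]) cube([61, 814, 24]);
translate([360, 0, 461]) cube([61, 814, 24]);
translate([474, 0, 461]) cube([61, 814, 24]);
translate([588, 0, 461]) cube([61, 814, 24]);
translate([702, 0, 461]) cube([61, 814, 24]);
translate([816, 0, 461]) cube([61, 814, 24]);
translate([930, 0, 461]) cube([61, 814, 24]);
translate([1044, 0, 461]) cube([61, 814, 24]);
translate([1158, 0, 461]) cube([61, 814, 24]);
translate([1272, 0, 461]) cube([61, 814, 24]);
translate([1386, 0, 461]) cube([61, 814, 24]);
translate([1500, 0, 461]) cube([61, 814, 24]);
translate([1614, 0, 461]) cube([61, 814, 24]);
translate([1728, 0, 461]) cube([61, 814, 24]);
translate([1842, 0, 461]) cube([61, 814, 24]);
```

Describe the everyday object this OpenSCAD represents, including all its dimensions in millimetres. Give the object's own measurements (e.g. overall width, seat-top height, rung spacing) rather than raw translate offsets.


A bed frame 2048 mm long (x) by 814 mm wide (y). Four 79×79 mm corner posts, 507 mm tall, at the corners of the footprint. Four rails of 35 mm thickness and 197 mm height run between adjacent posts with their undersides at z = 264 mm, their outer faces flush with the outside of the frame (the two x-running rails run between the posts' inner faces; the two y-running rails run between the posts' inner faces). 16 slats, each 61 mm wide (x) and 24 mm thick, lie across the top of the two x-running rails, running the full 814 mm width of the frame in y; along x they sit between the end posts with a 53 mm gap after the −x posts and between neighbouring slats, leaving 66 mm before the +x posts.


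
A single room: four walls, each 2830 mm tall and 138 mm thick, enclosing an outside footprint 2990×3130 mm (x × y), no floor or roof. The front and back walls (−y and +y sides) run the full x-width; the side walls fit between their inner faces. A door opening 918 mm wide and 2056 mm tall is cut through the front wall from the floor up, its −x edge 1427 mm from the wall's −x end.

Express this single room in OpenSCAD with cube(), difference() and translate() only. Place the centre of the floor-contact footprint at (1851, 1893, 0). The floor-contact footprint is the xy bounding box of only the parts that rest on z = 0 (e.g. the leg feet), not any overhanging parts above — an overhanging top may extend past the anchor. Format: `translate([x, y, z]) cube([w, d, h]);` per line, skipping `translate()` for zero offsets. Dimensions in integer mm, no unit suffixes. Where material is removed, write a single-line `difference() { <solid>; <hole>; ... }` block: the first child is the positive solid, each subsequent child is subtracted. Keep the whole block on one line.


difference() { translate([356, 328, 0]) cube([2990, 138, 2830]); translate([1783, 328, 0]) cube([918, 138, 2056]); }
translate([356, 3320, 0]) cube([2990, 138, 2830]);
translate([356, 466, 0]) cube([138, 2854, 2830]);
translate([3208, 466, 0]) cube([138, 2854, 2830]);


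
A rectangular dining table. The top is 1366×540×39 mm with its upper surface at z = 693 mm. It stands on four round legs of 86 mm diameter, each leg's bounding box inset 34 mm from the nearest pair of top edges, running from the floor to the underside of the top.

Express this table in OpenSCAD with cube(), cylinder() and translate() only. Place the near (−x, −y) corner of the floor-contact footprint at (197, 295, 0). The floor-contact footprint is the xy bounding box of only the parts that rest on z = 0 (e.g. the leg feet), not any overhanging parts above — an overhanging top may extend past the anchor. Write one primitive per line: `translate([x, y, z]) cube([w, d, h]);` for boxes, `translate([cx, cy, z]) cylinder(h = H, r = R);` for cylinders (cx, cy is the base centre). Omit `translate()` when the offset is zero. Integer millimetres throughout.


translate([163, 261, 654]) cube([1366, 540, 39]);
translate([240, 338, 0]) cylinder(h = 654, r = 43);
translate([1452, 338, 0]) cylinder(h = 654, r = 43);
translate([240, 724, 0]) cylinder(h = 654, r = 43);
translate([1452, 724, 0]) cylinder(h = 654, r = 43);


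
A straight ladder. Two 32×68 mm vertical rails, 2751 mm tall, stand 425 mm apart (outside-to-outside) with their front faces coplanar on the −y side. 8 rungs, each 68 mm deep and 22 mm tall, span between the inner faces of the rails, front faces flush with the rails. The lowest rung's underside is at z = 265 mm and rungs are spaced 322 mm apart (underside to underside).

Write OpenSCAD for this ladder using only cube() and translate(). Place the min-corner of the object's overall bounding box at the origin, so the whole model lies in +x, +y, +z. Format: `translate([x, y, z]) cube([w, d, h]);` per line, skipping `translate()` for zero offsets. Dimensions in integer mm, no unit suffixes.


// rung span = 425 - 2*32 = 361
// rung[k] z = 265 + k*322
cube([32, 68, 2751]);
translate([393, 0, 0]) cube([32, 68, 2751]);
translate([32, 0, 265]) cube([361, 68, 22]);
translate([32, 0, 587]) cube([361, 68, 22]);
translate([32, 0, 909]) cube([361, 68, 22]);
translate([32, 0, 1231]) cube([361, 68, 22]);
translate([32, 0, 1553]) cube([361, 68, 22]);
translate([32, 0, 1875]) cube([361, 68, 22]);
translate([32, 0, 2197]) cube([361, 68, 22]);
translate([32, 0, 2519]) cube([361, 68, 22]);


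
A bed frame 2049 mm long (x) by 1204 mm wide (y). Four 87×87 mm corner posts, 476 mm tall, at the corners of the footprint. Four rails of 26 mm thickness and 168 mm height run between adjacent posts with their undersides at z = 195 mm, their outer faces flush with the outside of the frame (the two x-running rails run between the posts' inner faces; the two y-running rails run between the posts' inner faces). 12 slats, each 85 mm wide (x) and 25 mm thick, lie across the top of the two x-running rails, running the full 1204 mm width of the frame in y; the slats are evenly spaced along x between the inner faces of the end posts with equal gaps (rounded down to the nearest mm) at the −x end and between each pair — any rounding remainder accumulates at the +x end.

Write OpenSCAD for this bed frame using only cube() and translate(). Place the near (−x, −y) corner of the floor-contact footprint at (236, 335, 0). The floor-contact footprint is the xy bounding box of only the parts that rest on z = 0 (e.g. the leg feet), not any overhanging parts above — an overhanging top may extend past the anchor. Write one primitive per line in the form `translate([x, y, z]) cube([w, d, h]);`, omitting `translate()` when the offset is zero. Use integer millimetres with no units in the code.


translate([236, 335, 0]) cube([87, 87, 476]);
translate([236, 1452, 0]) cube([87, 87, 476]);
translate([2198, 335, 0]) cube([87, 87, 476]);
translate([2198, 1452, 0]) cube([87, 87, 476]);
translate([323, 335, 195]) cube([1875, 26, 168]);
translate([323, 1513, 195]) cube([1875, 26, 168]);
translate([236, 422, 195]) cube([26, 1030, 168]);
translate([2259, 422, 195]) cube([26, 1030, 168]);
translate([388, 335, 363]) cube([85, 1204, 25]);
translate([538, 335, 363]) cube([85, 1204, 25]);
translate([688, 335, 363]) cube([85, 1204, 25]);
translate([838, 335, 363]) cube([85, 1204, 25]);
translate([988, 335, 363]) cube([85, 1204, 25]);
translate([1138, 335, 363]) cube([85, 1204, 25]);
translate([1288, 335, 363]) cube([85, 1204, 25]);
translate([1438, 335, 363]) cube([85, 1204, 25]);
translate([1588, 335, 363]) cube([85, 1204, 25]);
translate([1738, 335, 363]) cube([85, 1204, 25]);
translate([1888, 335, 363]) cube([85, 1204, 25]);
translate([2038, 335, 363]) cube([85, 1204, 25]);


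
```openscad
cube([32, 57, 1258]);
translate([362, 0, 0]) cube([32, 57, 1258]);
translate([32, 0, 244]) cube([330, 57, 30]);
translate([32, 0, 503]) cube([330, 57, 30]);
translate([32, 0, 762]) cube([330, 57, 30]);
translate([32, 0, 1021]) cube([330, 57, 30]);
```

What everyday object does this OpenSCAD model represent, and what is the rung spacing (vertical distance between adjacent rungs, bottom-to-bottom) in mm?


A ladder. The rung spacing is 259 mm.

Two tall 32×57 posts with 4 short bars between them — a ladder. Adjacent rungs sit at z = 244 and z = 503, so the spacing is 503 − 244 = 259 mm.


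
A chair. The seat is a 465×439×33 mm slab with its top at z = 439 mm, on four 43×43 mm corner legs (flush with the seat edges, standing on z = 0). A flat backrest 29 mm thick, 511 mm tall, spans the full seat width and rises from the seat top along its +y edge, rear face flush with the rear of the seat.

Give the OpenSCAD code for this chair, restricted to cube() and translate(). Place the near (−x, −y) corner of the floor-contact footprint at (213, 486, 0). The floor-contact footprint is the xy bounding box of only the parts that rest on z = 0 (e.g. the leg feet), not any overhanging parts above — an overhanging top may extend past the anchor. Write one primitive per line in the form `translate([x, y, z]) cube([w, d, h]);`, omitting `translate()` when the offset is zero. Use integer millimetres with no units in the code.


// leg_h = 439 - 33 = 406
translate([213, 486, 406]) cube([465, 439, 33]);
translate([213, 486, 0]) cube([43, 43, 406]);
translate([635, 486, 0]) cube([43, 43, 406]);
translate([213, 882, 0]) cube([43, 43, 406]);
translate([635, 882, 0]) cube([43, 43, 406]);
translate([213, 896, 439]) cube([465, 29, 511]);


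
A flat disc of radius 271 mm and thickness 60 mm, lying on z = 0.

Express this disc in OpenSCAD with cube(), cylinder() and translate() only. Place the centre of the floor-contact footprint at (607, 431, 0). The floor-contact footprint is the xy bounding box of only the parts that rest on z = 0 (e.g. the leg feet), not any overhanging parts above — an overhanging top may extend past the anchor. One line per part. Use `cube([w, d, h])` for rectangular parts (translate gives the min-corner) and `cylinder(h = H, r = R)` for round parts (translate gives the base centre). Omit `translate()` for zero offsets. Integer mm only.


translate([607, 431, 0]) cylinder(h = 60, r = 271);


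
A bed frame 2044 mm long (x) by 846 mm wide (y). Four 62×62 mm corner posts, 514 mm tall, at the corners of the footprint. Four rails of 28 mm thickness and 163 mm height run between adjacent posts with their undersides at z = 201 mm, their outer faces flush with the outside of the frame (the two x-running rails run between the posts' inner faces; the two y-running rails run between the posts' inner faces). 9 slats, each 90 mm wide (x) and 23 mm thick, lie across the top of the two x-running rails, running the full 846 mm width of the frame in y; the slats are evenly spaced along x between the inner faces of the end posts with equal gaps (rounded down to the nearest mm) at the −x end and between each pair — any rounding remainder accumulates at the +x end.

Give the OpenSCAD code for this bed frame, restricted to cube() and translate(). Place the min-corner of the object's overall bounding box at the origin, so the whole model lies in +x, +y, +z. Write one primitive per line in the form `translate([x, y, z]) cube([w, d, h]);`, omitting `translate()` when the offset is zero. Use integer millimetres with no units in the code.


cube([62, 62, 514]);
translate([0, 784, 0]) cube([62, 62, 514]);
translate([1982, 0, 0]) cube([62, 62, 514]);
translate([1982, 784, 0]) cube([62, 62, 514]);
translate([62, 0, 201]) cube([1920, 28, 163]);
translate([62, 818, 201]) cube([1920, 28, 163]);
translate([0, 62, 201]) cube([28, 722, 163]);
translate([2016, 62, 201]) cube([28, 722, 163]);
translate([173, 0, 364]) cube([90, 846, 23]);
translate([374, 0, 364]) cube([90, 846, 23]);
translate([575, 0, 364]) cube([90, 846, 23]);
translate([776, 0, 364]) cube([90, 846, 23]);
translate([977, 0, 364]) cube([90, 846, 23]);
translate([1178, 0, 364]) cube([90, 846, 23]);
translate([1379, 0, 364]) cube([90, 846, 23]);
translate([1580, 0, 364]) cube([90, 846, 23]);
translate([1781, 0, 364]) cube([90, 846, 23]);


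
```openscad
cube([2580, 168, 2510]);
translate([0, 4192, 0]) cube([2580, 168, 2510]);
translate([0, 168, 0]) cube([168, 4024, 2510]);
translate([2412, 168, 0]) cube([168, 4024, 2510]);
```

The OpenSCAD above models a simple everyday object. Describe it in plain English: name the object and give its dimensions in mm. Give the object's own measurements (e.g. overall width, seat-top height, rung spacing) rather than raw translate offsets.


The wall frame of a small rectangular building: four walls, each 2510 mm tall and 168 mm thick, enclosing a footprint 2580 mm (x) by 4360 mm (y) outside-to-outside, with no floor or roof. The front and back walls (the −y and +y sides) span the full width; the two side walls fit between them.


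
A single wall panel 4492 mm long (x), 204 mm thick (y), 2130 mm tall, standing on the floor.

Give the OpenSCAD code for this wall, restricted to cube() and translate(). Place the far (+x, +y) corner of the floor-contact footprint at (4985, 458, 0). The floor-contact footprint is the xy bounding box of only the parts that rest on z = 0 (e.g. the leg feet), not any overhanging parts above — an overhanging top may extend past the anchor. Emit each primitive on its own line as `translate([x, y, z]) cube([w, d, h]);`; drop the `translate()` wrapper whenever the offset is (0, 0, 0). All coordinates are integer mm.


translate([493, 254, 0]) cube([4492, 204, 2130]);


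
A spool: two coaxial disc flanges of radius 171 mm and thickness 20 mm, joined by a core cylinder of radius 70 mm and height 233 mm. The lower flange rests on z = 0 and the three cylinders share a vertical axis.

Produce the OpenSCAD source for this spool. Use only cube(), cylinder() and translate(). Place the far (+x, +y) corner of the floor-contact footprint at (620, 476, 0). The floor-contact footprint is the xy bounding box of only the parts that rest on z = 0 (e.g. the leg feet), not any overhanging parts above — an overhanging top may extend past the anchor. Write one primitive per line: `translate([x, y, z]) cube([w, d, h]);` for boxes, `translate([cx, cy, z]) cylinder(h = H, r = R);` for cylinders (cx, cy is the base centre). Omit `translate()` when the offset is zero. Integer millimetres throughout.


translate([449, 305, 0]) cylinder(h = 20, r = 171);
translate([449, 305, 20]) cylinder(h = 233, r = 70);
translate([449, 305, 253]) cylinder(h = 20, r = 171);


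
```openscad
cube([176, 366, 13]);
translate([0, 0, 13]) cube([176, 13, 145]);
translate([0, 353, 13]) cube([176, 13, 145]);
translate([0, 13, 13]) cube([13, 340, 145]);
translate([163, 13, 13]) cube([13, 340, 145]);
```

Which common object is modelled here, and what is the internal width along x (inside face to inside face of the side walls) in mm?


An open box. The internal width is 150 mm.

A 176×366 base slab with four walls standing on it — an open box. The base is 176 mm wide and the walls are 13 mm thick, so the internal width is 176 − 2 × 13 = 150 mm.


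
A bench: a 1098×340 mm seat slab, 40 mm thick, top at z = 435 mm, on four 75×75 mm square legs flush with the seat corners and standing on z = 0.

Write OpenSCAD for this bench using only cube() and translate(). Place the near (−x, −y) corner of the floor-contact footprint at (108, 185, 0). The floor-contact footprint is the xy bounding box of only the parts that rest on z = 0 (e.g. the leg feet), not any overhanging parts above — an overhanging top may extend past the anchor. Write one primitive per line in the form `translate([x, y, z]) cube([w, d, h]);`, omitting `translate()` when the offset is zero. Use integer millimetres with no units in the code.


translate([108, 185, 395]) cube([1098, 340, 40]);
translate([108, 185, 0]) cube([75, 75, 395]);
translate([108, 450, 0]) cube([75, 75, 395]);
translate([1131, 185, 0]) cube([75, 75, 395]);
translate([1131, 450, 0]) cube([75, 75, 395]);


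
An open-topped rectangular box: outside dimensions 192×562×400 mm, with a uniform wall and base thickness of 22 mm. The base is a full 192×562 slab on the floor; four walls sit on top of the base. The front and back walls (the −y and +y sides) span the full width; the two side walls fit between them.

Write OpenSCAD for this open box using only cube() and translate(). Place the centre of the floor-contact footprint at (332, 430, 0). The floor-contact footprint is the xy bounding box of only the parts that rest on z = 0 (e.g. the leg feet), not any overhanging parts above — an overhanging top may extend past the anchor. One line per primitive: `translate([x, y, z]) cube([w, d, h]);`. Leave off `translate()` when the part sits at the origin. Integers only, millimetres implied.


translate([236, 149, 0]) cube([192, 562, 22]);
translate([236, 149, 22]) cube([192, 22, 378]);
translate([236, 689, 22]) cube([192, 22, 378]);
translate([236, 171, 22]) cube([22, 518, 378]);
translate([406, 171, 22]) cube([22, 518, 378]);


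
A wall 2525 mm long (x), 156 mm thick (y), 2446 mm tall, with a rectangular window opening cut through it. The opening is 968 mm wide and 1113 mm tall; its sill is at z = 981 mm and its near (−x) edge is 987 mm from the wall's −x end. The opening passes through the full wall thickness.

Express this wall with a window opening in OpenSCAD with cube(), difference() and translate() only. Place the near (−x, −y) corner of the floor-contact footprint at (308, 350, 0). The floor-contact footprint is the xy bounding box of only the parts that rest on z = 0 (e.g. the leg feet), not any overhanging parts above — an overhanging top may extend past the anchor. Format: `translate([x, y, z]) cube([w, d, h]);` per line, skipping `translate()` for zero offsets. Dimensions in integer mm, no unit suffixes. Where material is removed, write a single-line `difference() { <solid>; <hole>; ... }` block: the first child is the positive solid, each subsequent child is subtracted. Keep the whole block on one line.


difference() { translate([308, 350, 0]) cube([2525, 156, 2446]); translate([1295, 350, 981]) cube([968, 156, 1113]); }


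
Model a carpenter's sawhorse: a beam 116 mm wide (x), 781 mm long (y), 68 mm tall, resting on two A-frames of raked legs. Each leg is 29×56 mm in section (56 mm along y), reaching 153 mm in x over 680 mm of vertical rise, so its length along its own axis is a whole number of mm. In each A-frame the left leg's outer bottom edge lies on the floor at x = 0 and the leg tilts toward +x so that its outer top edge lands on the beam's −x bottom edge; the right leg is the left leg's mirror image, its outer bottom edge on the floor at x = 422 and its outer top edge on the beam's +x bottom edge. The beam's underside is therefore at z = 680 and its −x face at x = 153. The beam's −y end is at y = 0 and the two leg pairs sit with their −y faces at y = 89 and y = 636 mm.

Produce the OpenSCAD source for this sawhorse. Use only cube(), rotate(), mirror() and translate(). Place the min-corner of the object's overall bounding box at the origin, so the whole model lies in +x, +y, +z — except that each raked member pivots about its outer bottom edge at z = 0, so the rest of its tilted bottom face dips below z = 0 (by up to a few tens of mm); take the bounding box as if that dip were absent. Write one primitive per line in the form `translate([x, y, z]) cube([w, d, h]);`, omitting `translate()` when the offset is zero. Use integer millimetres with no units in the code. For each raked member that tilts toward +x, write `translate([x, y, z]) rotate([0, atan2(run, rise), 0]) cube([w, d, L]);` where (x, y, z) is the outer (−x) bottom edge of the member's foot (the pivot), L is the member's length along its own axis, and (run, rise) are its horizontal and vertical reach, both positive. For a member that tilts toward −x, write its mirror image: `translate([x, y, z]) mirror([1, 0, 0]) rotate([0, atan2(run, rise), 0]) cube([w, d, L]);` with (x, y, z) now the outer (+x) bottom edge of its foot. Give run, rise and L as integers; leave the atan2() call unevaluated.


translate([153, 0, 680]) cube([116, 781, 68]);
translate([0, 89, 0]) rotate([0, atan2(153, 680), 0]) cube([29, 56, 697]);
translate([422, 89, 0]) mirror([1, 0, 0]) rotate([0, atan2(153, 680), 0]) cube([29, 56, 697]);
translate([0, 636, 0]) rotate([0, atan2(153, 680), 0]) cube([29, 56, 697]);
translate([422, 636, 0]) mirror([1, 0, 0]) rotate([0, atan2(153, 680), 0]) cube([29, 56, 697]);


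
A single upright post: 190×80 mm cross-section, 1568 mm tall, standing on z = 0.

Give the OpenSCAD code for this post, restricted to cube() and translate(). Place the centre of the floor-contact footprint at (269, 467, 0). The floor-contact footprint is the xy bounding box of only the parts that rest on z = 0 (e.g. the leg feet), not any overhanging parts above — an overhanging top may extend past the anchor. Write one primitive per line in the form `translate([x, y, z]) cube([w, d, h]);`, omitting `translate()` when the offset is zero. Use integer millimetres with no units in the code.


translate([174, 427, 0]) cube([190, 80, 1568]);
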